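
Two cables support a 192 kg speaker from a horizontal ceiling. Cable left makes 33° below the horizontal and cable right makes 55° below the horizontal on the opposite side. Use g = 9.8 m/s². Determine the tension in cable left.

T_left ≈ 1080 N

Weight W = 192 × 9.8 = 1882 N acts straight down.
Horizontal: T_left cos 33° = T_right cos 55°  →  T_right = 1.462 T_left.
Vertical: T_left sin 33° + T_right sin 55° = 1882.
Substituting the horizontal relation into the vertical equation gives 1.742 T_left = 1882, so T_left = 1080 N.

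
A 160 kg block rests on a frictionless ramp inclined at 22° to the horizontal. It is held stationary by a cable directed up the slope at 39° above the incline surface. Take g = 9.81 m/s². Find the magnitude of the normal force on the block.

Take axes along and perpendicular to the incline. Weight components: W sin 22° = 588 N down-slope, W cos 22° = 1455 N into the surface.
Along incline: T cos 39° = W sin 22° → T = 756.6 N.
Perpendicular: N = W cos 22° − T sin 39° = 979.2 N.

N ≈ 979 N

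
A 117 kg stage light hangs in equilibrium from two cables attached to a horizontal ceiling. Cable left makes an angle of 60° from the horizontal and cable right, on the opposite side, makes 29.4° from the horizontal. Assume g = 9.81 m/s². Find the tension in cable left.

T_left ≈ 1000 N

Weight W = 117 × 9.81 = 1148 N acts straight down.
Horizontal: T_left cos 60° = T_right cos 29.4°  →  T_right = 0.5739 T_left.
Vertical: T_left sin 60° + T_right sin 29.4° = 1148.
Substituting the horizontal relation into the vertical equation gives 1.148 T_left = 1148, so T_left = 1000 N.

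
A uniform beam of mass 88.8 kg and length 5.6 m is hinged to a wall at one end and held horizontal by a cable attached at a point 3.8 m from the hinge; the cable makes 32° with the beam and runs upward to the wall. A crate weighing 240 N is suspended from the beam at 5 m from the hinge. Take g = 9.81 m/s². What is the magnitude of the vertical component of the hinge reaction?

Take torques about the hinge: T sin 32° · 3.8 = 88.8×9.81×2.8 + 240×5 = 3639.2 N·m.
So T = 3639.2 / (0.5299 × 3.8) = 1807.2 N.
ΣF_y = 0: H_y = (88.8×9.81 + 240) − T sin 32° = 1111.1 − 957.67 = 153.45 N.

|H_y| ≈ 153 N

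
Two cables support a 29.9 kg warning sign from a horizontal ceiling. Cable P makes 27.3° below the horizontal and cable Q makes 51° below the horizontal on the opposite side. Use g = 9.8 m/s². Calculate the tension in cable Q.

Weight W = 29.9 × 9.8 = 293 N acts straight down.
Horizontal: T_P cos 27.3° = T_Q cos 51°  →  T_P = 0.7082 T_Q.
Vertical: T_P sin 27.3° + T_Q sin 51° = 293.
Substituting the horizontal relation into the vertical equation gives 1.102 T_Q = 293, so T_Q = 265.9 N.

T_Q ≈ 266 N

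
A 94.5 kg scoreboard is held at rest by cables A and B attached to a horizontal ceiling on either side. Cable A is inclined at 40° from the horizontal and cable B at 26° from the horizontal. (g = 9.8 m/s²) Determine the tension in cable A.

Weight W = 94.5 × 9.8 = 926.1 N acts straight down.
Horizontal: T_A cos 40° = T_B cos 26°  →  T_B = 0.8523 T_A.
Vertical: T_A sin 40° + T_B sin 26° = 926.1.
Substituting the horizontal relation into the vertical equation gives 1.016 T_A = 926.1, so T_A = 911.1 N.

T_A ≈ 911 N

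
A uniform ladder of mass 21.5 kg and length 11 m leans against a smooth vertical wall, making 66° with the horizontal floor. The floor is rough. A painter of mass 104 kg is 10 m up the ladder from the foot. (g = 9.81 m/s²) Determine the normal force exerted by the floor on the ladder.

N_floor ≈ 1230 N

ΣF_y = 0: N_floor = 21.5×9.81 + 104×9.81 = 1231.2 N.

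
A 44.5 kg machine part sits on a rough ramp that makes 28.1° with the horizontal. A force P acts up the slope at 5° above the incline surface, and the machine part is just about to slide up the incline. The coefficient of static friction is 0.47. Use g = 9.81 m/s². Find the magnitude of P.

P ≈ 373 N

On the verge of sliding up the incline, friction equals μN and acts down the slope.
Perpendicular: N + P sin 5° = W cos 28.1° = 385.1 N.
Along incline: P cos 5° = W sin 28.1° + μN  with W sin 28.1° = 205.6 N.
Solving the pair for P and N: P = 372.8 N, N = 352.6 N (and f = μN = 165.7 N).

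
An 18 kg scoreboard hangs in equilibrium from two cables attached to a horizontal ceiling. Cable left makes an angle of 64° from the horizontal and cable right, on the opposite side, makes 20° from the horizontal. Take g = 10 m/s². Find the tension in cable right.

Weight W = 18 × 10 = 180 N acts straight down.
Horizontal: T_left cos 64° = T_right cos 20°  →  T_left = 2.144 T_right.
Vertical: T_left sin 64° + T_right sin 20° = 180.
Substituting the horizontal relation into the vertical equation gives 2.269 T_right = 180, so T_right = 79.34 N.

T_right ≈ 79.3 N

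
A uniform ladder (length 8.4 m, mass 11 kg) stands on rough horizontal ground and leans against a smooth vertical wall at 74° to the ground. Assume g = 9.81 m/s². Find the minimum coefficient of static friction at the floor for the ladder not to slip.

μ_min ≈ 0.143

ΣF_y = 0: N_floor = 11×9.81 = 107.91 N.
Torques about the foot: N_wall · 8.4 sin 74° = 11×9.81×4.2 cos 74° → N_wall = 15.471 N.
ΣF_x = 0: f_floor = N_wall = 15.471 N.
μ_min = f_floor / N_floor = 15.471 / 107.91 = 0.1434.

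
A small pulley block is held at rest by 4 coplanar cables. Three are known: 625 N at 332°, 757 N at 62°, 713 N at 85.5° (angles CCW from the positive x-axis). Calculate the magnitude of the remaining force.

F ≈ 1450 N

Sum the known components: ΣF_x = 963.2 N, ΣF_y = 1086 N.
For equilibrium the remaining force must supply (−ΣF_x, −ΣF_y) = (-963.2, -1086) N.
Magnitude = √((-963.2)² + (-1086)²) = 1451 N; direction = atan2(-1086, -963.2) = 228.4°.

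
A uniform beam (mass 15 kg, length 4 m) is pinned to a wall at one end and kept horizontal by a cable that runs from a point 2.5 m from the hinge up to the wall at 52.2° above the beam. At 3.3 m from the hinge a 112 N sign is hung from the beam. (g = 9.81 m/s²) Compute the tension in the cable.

Take torques about the hinge: T sin 52.2° · 2.5 = 15×9.81×2 + 112×3.3 = 663.9 N·m.
So T = 663.9 / (0.7902 × 2.5) = 336.09 N.

T ≈ 336 N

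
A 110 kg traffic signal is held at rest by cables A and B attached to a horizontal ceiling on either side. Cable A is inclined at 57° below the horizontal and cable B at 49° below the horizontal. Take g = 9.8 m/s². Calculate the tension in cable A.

T_A ≈ 736 N

Weight W = 110 × 9.8 = 1078 N acts straight down.
Horizontal: T_A cos 57° = T_B cos 49°  →  T_B = 0.8302 T_A.
Vertical: T_A sin 57° + T_B sin 49° = 1078.
Substituting the horizontal relation into the vertical equation gives 1.465 T_A = 1078, so T_A = 735.7 N.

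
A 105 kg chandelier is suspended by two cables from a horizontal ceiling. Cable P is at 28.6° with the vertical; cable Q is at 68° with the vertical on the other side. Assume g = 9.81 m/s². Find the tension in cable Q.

T_Q ≈ 496 N

Angles from the horizontal: cable P is 90° − 28.6° = 61.4°, cable Q is 90° − 68° = 22°.
Weight W = 105 × 9.81 = 1030 N acts straight down.
Horizontal: T_P cos 61.4° = T_Q cos 22°  →  T_P = 1.937 T_Q.
Vertical: T_P sin 61.4° + T_Q sin 22° = 1030.
Substituting the horizontal relation into the vertical equation gives 2.075 T_Q = 1030, so T_Q = 496.4 N.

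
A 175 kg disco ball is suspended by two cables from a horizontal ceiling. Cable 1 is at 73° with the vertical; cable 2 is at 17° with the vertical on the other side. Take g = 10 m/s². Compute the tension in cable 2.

T_2 ≈ 1670 N

Angles from the horizontal: cable 1 is 90° − 73° = 17°, cable 2 is 90° − 17° = 73°.
Weight W = 175 × 10 = 1750 N acts straight down.
Horizontal: T_1 cos 17° = T_2 cos 73°  →  T_1 = 0.3057 T_2.
Vertical: T_1 sin 17° + T_2 sin 73° = 1750.
Substituting the horizontal relation into the vertical equation gives 1.046 T_2 = 1750, so T_2 = 1674 N.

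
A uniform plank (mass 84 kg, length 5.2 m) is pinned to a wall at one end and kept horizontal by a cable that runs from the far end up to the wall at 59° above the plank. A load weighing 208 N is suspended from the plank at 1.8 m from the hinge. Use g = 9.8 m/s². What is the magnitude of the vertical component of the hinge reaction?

Take torques about the hinge: T sin 59° · 5.2 = 84×9.8×2.6 + 208×1.8 = 2514.7 N·m.
So T = 2514.7 / (0.8572 × 5.2) = 564.18 N.
ΣF_y = 0: H_y = (84×9.8 + 208) − T sin 59° = 1031.2 − 483.6 = 547.6 N.

|H_y| ≈ 548 N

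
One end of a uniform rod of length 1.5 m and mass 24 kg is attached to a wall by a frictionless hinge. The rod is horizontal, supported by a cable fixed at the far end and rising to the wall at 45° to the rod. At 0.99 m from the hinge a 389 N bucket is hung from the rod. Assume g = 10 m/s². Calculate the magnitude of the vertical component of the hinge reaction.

|H_y| ≈ 252 N

Take torques about the hinge: T sin 45° · 1.5 = 24×10×0.75 + 389×0.99 = 565.11 N·m.
So T = 565.11 / (0.7071 × 1.5) = 532.79 N.
ΣF_y = 0: H_y = (24×10 + 389) − T sin 45° = 629 − 376.74 = 252.26 N.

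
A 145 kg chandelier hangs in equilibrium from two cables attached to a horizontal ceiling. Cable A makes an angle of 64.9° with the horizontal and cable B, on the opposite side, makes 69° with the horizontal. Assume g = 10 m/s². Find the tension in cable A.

Weight W = 145 × 10 = 1450 N acts straight down.
Horizontal: T_A cos 64.9° = T_B cos 69°  →  T_B = 1.184 T_A.
Vertical: T_A sin 64.9° + T_B sin 69° = 1450.
Substituting the horizontal relation into the vertical equation gives 2.011 T_A = 1450, so T_A = 721.2 N.

T_A ≈ 721 N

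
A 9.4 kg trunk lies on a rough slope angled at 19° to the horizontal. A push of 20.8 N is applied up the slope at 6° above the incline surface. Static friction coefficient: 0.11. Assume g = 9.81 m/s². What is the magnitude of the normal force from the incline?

N ≈ 85 N

Axes along / perpendicular to the incline. W sin 19° = 30.02 N down-slope; W cos 19° = 87.19 N into the surface.
Perpendicular: N = W cos 19° − P sin 6° = 87.19 − 2.174 = 85.02 N.
Along incline: P cos 6° + f = W sin 19° (friction acts up-slope) → f = 30.02 − 20.69 = 9.336 N.
|f| = 9.336 N ≤ μN = 9.352 N, so the trunk is indeed static.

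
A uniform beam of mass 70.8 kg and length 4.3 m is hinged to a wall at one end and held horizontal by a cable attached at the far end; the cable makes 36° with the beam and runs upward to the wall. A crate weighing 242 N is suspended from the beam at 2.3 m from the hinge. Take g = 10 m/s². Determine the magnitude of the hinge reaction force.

Take torques about the hinge: T sin 36° · 4.3 = 70.8×10×2.15 + 242×2.3 = 2078.8 N·m.
So T = 2078.8 / (0.5878 × 4.3) = 822.48 N.
ΣF_x = 0: H_x = T cos 36° = 665.4 N.
ΣF_y = 0: H_y = (70.8×10 + 242) − T sin 36° = 950 − 483.44 = 466.56 N.
|H| = √(H_x² + H_y²) = √((665.4)² + (466.56)²) = 812.67 N.

|H| ≈ 813 N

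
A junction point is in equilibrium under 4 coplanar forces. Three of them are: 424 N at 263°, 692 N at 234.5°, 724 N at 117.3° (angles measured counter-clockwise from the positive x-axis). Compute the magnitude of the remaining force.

Sum the known components: ΣF_x = -785.6 N, ΣF_y = -340.8 N.
For equilibrium the remaining force must supply (−ΣF_x, −ΣF_y) = (785.6, 340.8) N.
Magnitude = √((785.6)² + (340.8)²) = 856.3 N; direction = atan2(340.8, 785.6) = 23.5°.

F ≈ 856 N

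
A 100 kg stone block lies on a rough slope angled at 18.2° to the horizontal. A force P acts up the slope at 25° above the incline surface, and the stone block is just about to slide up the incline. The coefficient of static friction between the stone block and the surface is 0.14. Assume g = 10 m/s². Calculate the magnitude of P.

P ≈ 461 N

On the verge of sliding up the incline, friction equals μN and acts down the slope.
Perpendicular: N + P sin 25° = W cos 18.2° = 950 N.
Along incline: P cos 25° = W sin 18.2° + μN  with W sin 18.2° = 312.3 N.
Solving the pair for P and N: P = 461.3 N, N = 755 N (and f = μN = 105.7 N).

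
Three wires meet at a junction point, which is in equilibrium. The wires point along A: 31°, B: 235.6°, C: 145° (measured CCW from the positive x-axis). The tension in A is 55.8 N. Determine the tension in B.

Resolve: ΣF_x = 55.8 cos 31° + T_B cos 235.6° + T_C cos 145° = 0.
        ΣF_y = 55.8 sin 31° + T_B sin 235.6° + T_C sin 145° = 0.
The known terms sum to (47.83, 28.74) N, so -0.5650 T_B − 0.8192 T_C = -47.83 and -0.8251 T_B + 0.5736 T_C = -28.74.
Solving simultaneously: T_B = 50.98 N, T_C = 23.23 N.

T_B ≈ 51 N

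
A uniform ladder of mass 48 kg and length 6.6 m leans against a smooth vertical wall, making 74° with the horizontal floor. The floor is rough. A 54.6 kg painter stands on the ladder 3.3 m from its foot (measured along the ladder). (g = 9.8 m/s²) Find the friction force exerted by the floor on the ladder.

Torques about the foot: N_wall · 6.6 sin 74° = 48×9.8×3.3 cos 74° + 54.6×9.8×3.3 cos 74° → N_wall = 144.16 N.
ΣF_x = 0: f_floor = N_wall = 144.16 N.

f ≈ 144 N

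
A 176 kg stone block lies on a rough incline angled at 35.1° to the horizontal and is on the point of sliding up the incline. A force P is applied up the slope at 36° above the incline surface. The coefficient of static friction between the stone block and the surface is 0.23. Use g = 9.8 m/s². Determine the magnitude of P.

On the verge of sliding up the incline, friction equals μN and acts down the slope.
Perpendicular: N + P sin 36° = W cos 35.1° = 1411 N.
Along incline: P cos 36° = W sin 35.1° + μN  with W sin 35.1° = 991.8 N.
Solving the pair for P and N: P = 1394 N, N = 591.7 N (and f = μN = 136.1 N).

P ≈ 1390 N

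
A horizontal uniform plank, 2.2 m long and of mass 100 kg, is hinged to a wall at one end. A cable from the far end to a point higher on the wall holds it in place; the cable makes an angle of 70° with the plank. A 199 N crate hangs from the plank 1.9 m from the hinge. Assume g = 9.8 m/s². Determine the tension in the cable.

T ≈ 704 N

Take torques about the hinge: T sin 70° · 2.2 = 100×9.8×1.1 + 199×1.9 = 1456.1 N·m.
So T = 1456.1 / (0.9397 × 2.2) = 704.34 N.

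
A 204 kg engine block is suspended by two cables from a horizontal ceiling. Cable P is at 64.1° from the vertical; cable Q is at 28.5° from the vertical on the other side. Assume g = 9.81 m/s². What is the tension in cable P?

T_P ≈ 956 N

Angles from the horizontal: cable P is 90° − 64.1° = 25.9°, cable Q is 90° − 28.5° = 61.5°.
Weight W = 204 × 9.81 = 2001 N acts straight down.
Horizontal: T_P cos 25.9° = T_Q cos 61.5°  →  T_Q = 1.885 T_P.
Vertical: T_P sin 25.9° + T_Q sin 61.5° = 2001.
Substituting the horizontal relation into the vertical equation gives 2.094 T_P = 2001, so T_P = 955.9 N.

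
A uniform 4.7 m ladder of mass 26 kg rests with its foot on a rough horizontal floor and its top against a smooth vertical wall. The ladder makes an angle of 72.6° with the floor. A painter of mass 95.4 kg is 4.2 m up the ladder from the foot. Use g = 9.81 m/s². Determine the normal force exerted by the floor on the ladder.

ΣF_y = 0: N_floor = 26×9.81 + 95.4×9.81 = 1190.9 N.

N_floor ≈ 1190 N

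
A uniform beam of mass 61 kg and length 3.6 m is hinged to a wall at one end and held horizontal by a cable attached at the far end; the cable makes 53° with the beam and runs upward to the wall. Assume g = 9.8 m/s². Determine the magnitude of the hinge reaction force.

|H| ≈ 374 N

Take torques about the hinge: T sin 53° · 3.6 = 61×9.8×1.8 = 1076 N·m.
So T = 1076 / (0.7986 × 3.6) = 374.26 N.
ΣF_x = 0: H_x = T cos 53° = 225.24 N.
ΣF_y = 0: H_y = (61×9.8) − T sin 53° = 597.8 − 298.9 = 298.9 N.
|H| = √(H_x² + H_y²) = √((225.24)² + (298.9)²) = 374.26 N.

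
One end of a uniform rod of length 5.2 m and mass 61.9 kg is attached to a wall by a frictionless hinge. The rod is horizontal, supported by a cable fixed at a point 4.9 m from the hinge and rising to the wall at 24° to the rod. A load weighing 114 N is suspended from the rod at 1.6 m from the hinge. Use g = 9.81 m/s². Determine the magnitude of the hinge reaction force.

Take torques about the hinge: T sin 24° · 4.9 = 61.9×9.81×2.6 + 114×1.6 = 1761.2 N·m.
So T = 1761.2 / (0.4067 × 4.9) = 883.7 N.
ΣF_x = 0: H_x = T cos 24° = 807.3 N.
ΣF_y = 0: H_y = (61.9×9.81 + 114) − T sin 24° = 721.24 − 359.43 = 361.81 N.
|H| = √(H_x² + H_y²) = √((807.3)² + (361.81)²) = 884.67 N.

|H| ≈ 885 N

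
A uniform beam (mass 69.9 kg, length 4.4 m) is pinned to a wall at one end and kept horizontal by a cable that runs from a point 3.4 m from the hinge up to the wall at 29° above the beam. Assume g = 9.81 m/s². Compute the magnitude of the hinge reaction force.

|H| ≈ 836 N

Take torques about the hinge: T sin 29° · 3.4 = 69.9×9.81×2.2 = 1508.6 N·m.
So T = 1508.6 / (0.4848 × 3.4) = 915.21 N.
ΣF_x = 0: H_x = T cos 29° = 800.46 N.
ΣF_y = 0: H_y = (69.9×9.81) − T sin 29° = 685.72 − 443.7 = 242.02 N.
|H| = √(H_x² + H_y²) = √((800.46)² + (242.02)²) = 836.24 N.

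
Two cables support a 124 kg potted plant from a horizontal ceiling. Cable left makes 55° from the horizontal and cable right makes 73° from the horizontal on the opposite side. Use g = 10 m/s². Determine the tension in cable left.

Weight W = 124 × 10 = 1240 N acts straight down.
Horizontal: T_left cos 55° = T_right cos 73°  →  T_right = 1.962 T_left.
Vertical: T_left sin 55° + T_right sin 73° = 1240.
Substituting the horizontal relation into the vertical equation gives 2.695 T_left = 1240, so T_left = 460.1 N.

T_left ≈ 460 N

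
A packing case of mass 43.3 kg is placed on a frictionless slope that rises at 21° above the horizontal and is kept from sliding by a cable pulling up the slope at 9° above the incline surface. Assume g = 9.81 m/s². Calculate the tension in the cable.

Take axes along and perpendicular to the incline. Weight components: W sin 21° = 152.2 N down-slope, W cos 21° = 396.6 N into the surface.
Along incline: T cos 9° = W sin 21° → T = 154.1 N.
Perpendicular: N = W cos 21° − T sin 9° = 372.4 N.

T ≈ 154 N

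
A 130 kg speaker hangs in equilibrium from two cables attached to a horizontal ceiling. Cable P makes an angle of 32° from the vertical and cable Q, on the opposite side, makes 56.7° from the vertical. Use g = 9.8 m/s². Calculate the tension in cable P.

T_P ≈ 1070 N

Angles from the horizontal: cable P is 90° − 32° = 58°, cable Q is 90° − 56.7° = 33.3°.
Weight W = 130 × 9.8 = 1274 N acts straight down.
Horizontal: T_P cos 58° = T_Q cos 33.3°  →  T_Q = 0.634 T_P.
Vertical: T_P sin 58° + T_Q sin 33.3° = 1274.
Substituting the horizontal relation into the vertical equation gives 1.196 T_P = 1274, so T_P = 1065 N.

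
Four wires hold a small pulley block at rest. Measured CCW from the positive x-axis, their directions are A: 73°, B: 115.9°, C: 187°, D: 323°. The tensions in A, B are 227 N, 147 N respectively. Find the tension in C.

T_C ≈ 403 N

Resolve: ΣF_x = 227 cos 73° + 147 cos 115.9° + T_C cos 187° + T_D cos 323° = 0.
        ΣF_y = 227 sin 73° + 147 sin 115.9° + T_C sin 187° + T_D sin 323° = 0.
The known terms sum to (2.159, 349.3) N, so -0.9925 T_C + 0.7986 T_D = -2.159 and -0.1219 T_C − 0.6018 T_D = -349.3.
Solving simultaneously: T_C = 403.5 N, T_D = 498.7 N.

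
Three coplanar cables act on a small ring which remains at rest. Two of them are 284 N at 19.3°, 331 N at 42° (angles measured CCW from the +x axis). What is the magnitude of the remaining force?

Sum the known components: ΣF_x = 514 N, ΣF_y = 315.3 N.
For equilibrium the remaining force must supply (−ΣF_x, −ΣF_y) = (-514, -315.3) N.
Magnitude = √((-514)² + (-315.3)²) = 603 N; direction = atan2(-315.3, -514) = 211.5°.

F ≈ 603 N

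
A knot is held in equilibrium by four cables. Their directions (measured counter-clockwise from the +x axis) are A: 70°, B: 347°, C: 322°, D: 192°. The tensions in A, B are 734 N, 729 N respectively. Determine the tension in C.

T_C ≈ 410 N

Resolve: ΣF_x = 734 cos 70° + 729 cos 347° + T_C cos 322° + T_D cos 192° = 0.
        ΣF_y = 734 sin 70° + 729 sin 347° + T_C sin 322° + T_D sin 192° = 0.
The known terms sum to (961.4, 525.7) N, so 0.7880 T_C − 0.9781 T_D = -961.4 and -0.6157 T_C − 0.2079 T_D = -525.7.
Solving simultaneously: T_C = 410.4 N, T_D = 1313 N.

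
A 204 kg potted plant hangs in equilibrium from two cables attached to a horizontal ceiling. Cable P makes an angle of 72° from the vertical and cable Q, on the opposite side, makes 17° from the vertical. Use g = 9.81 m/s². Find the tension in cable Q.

Angles from the horizontal: cable P is 90° − 72° = 18°, cable Q is 90° − 17° = 73°.
Weight W = 204 × 9.81 = 2001 N acts straight down.
Horizontal: T_P cos 18° = T_Q cos 73°  →  T_P = 0.3074 T_Q.
Vertical: T_P sin 18° + T_Q sin 73° = 2001.
Substituting the horizontal relation into the vertical equation gives 1.051 T_Q = 2001, so T_Q = 1904 N.

T_Q ≈ 1900 N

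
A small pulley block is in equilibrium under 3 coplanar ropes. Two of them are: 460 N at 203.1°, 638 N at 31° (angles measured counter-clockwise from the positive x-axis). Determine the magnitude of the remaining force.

Sum the known components: ΣF_x = 123.8 N, ΣF_y = 148.1 N.
For equilibrium the remaining force must supply (−ΣF_x, −ΣF_y) = (-123.8, -148.1) N.
Magnitude = √((-123.8)² + (-148.1)²) = 193 N; direction = atan2(-148.1, -123.8) = 230.1°.

F ≈ 193 N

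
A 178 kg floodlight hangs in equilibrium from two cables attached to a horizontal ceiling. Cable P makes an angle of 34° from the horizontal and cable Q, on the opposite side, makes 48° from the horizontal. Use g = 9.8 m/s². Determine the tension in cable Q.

T_Q ≈ 1460 N

Weight W = 178 × 9.8 = 1744 N acts straight down.
Horizontal: T_P cos 34° = T_Q cos 48°  →  T_P = 0.8071 T_Q.
Vertical: T_P sin 34° + T_Q sin 48° = 1744.
Substituting the horizontal relation into the vertical equation gives 1.194 T_Q = 1744, so T_Q = 1460 N.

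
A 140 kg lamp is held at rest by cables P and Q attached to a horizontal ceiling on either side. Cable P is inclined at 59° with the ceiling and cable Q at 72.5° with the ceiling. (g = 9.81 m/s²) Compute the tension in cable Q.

T_Q ≈ 944 N

Weight W = 140 × 9.81 = 1373 N acts straight down.
Horizontal: T_P cos 59° = T_Q cos 72.5°  →  T_P = 0.5839 T_Q.
Vertical: T_P sin 59° + T_Q sin 72.5° = 1373.
Substituting the horizontal relation into the vertical equation gives 1.454 T_Q = 1373, so T_Q = 944.5 N.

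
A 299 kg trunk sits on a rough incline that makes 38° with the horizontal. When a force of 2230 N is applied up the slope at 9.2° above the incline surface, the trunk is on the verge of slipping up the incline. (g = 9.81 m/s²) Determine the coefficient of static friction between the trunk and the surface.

On the verge of sliding up the incline, friction is at its maximum μN and acts down the slope.
Perpendicular to incline: N = W cos 38° − P sin 9.2° = 2311 − 356.5 = 1955 N.
Along incline: P cos 9.2° − μN = W sin 38° → μ = −(W sin 38° − P cos 9.2°) / N = 0.2023.

μ ≈ 0.202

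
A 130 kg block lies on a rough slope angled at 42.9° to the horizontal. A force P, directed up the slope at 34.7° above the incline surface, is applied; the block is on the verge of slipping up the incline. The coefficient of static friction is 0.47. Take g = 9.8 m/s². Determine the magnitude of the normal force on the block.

N ≈ 251 N

On the verge of sliding up the incline, friction equals μN and acts down the slope.
Perpendicular: N + P sin 34.7° = W cos 42.9° = 933.3 N.
Along incline: P cos 34.7° = W sin 42.9° + μN  with W sin 42.9° = 867.2 N.
Solving the pair for P and N: P = 1198 N, N = 251.1 N (and f = μN = 118 N).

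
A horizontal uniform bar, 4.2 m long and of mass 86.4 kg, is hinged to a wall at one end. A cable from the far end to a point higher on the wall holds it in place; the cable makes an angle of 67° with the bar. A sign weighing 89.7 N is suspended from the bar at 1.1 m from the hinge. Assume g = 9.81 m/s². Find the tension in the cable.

T ≈ 486 N

Take torques about the hinge: T sin 67° · 4.2 = 86.4×9.81×2.1 + 89.7×1.1 = 1878.6 N·m.
So T = 1878.6 / (0.9205 × 4.2) = 485.91 N.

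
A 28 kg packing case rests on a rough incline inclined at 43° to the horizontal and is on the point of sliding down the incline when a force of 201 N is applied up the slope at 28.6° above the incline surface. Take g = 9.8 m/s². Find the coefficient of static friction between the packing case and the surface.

μ ≈ 0.102

On the verge of sliding down the incline, friction is at its maximum μN and acts up the slope.
Perpendicular to incline: N = W cos 43° − P sin 28.6° = 200.7 − 96.22 = 104.5 N.
Along incline: P cos 28.6° + μN = W sin 43° → μ = (W sin 43° − P cos 28.6°) / N = 0.1021.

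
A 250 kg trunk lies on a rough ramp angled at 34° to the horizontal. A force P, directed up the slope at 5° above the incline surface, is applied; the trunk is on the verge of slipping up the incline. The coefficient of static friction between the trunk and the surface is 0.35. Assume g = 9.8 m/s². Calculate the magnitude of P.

P ≈ 2030 N

On the verge of sliding up the incline, friction equals μN and acts down the slope.
Perpendicular: N + P sin 5° = W cos 34° = 2031 N.
Along incline: P cos 5° = W sin 34° + μN  with W sin 34° = 1370 N.
Solving the pair for P and N: P = 2027 N, N = 1854 N (and f = μN = 649.1 N).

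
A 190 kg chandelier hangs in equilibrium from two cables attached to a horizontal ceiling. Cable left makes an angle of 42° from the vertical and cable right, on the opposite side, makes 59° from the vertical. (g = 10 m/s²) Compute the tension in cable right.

Angles from the horizontal: cable left is 90° − 42° = 48°, cable right is 90° − 59° = 31°.
Weight W = 190 × 10 = 1900 N acts straight down.
Horizontal: T_left cos 48° = T_right cos 31°  →  T_left = 1.281 T_right.
Vertical: T_left sin 48° + T_right sin 31° = 1900.
Substituting the horizontal relation into the vertical equation gives 1.467 T_right = 1900, so T_right = 1295 N.

T_right ≈ 1300 N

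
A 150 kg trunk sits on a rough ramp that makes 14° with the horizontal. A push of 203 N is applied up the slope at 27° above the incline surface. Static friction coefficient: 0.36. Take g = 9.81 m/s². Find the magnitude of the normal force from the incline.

Axes along / perpendicular to the incline. W sin 14° = 356 N down-slope; W cos 14° = 1428 N into the surface.
Perpendicular: N = W cos 14° − P sin 27° = 1428 − 92.16 = 1336 N.
Along incline: P cos 27° + f = W sin 14° (friction acts up-slope) → f = 356 − 180.9 = 175.1 N.
|f| = 175.1 N ≤ μN = 480.8 N, so the trunk is indeed static.

N ≈ 1340 N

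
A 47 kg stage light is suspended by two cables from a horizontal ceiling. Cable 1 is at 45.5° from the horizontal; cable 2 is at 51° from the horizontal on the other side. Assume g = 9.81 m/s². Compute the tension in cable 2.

T_2 ≈ 325 N

Weight W = 47 × 9.81 = 461.1 N acts straight down.
Horizontal: T_1 cos 45.5° = T_2 cos 51°  →  T_1 = 0.8979 T_2.
Vertical: T_1 sin 45.5° + T_2 sin 51° = 461.1.
Substituting the horizontal relation into the vertical equation gives 1.418 T_2 = 461.1, so T_2 = 325.3 N.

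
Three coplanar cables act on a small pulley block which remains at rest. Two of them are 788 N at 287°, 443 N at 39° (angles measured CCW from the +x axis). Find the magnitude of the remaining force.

F ≈ 745 N

Sum the known components: ΣF_x = 574.7 N, ΣF_y = -474.8 N.
For equilibrium the remaining force must supply (−ΣF_x, −ΣF_y) = (-574.7, 474.8) N.
Magnitude = √((-574.7)² + (474.8)²) = 745.4 N; direction = atan2(474.8, -574.7) = 140.4°.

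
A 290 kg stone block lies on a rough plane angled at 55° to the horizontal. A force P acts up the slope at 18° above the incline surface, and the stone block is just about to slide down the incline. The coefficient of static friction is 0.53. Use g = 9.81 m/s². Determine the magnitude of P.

P ≈ 1860 N

On the verge of sliding down the incline, friction equals μN and acts up the slope.
Perpendicular: N + P sin 18° = W cos 55° = 1632 N.
Along incline: P cos 18° + μN = W sin 55° with W sin 55° = 2330 N.
Solving the pair for P and N: P = 1862 N, N = 1057 N (and f = μN = 560 N).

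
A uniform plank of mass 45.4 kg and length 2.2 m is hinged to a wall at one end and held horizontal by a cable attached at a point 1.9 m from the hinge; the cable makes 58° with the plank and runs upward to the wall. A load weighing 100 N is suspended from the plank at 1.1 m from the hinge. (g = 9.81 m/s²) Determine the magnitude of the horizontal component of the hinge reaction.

H_x ≈ 197 N

Take torques about the hinge: T sin 58° · 1.9 = 45.4×9.81×1.1 + 100×1.1 = 599.91 N·m.
So T = 599.91 / (0.8480 × 1.9) = 372.32 N.
ΣF_x = 0: H_x = T cos 58° = 197.3 N.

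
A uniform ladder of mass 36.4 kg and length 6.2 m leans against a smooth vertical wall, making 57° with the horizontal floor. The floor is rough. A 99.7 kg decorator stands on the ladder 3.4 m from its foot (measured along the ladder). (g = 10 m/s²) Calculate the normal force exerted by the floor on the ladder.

N_floor ≈ 1360 N

ΣF_y = 0: N_floor = 36.4×10 + 99.7×10 = 1361 N.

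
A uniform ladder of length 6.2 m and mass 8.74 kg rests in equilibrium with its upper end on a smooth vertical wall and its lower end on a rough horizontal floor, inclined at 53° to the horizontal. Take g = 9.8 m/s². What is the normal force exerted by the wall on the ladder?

Torques about the foot: N_wall · 6.2 sin 53° = 8.74×9.8×3.1 cos 53° → N_wall = 32.272 N.

N_wall ≈ 32.3 N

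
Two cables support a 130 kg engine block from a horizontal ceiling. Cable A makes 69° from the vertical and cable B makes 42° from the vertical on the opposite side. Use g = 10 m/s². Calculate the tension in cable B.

Angles from the horizontal: cable A is 90° − 69° = 21°, cable B is 90° − 42° = 48°.
Weight W = 130 × 10 = 1300 N acts straight down.
Horizontal: T_A cos 21° = T_B cos 48°  →  T_A = 0.7167 T_B.
Vertical: T_A sin 21° + T_B sin 48° = 1300.
Substituting the horizontal relation into the vertical equation gives 1 T_B = 1300, so T_B = 1300 N.

T_B ≈ 1300 N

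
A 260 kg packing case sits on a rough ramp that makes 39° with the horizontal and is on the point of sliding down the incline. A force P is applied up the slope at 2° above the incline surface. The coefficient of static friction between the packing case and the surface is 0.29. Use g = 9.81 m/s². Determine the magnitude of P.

On the verge of sliding down the incline, friction equals μN and acts up the slope.
Perpendicular: N + P sin 2° = W cos 39° = 1982 N.
Along incline: P cos 2° + μN = W sin 39° with W sin 39° = 1605 N.
Solving the pair for P and N: P = 1041 N, N = 1946 N (and f = μN = 564.3 N).

P ≈ 1040 N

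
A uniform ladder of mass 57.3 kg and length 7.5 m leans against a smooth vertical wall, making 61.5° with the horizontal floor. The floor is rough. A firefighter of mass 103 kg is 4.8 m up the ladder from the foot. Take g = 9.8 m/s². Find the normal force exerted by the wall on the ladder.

N_wall ≈ 503 N

Torques about the foot: N_wall · 7.5 sin 61.5° = 57.3×9.8×3.75 cos 61.5° + 103×9.8×4.8 cos 61.5° → N_wall = 503.2 N.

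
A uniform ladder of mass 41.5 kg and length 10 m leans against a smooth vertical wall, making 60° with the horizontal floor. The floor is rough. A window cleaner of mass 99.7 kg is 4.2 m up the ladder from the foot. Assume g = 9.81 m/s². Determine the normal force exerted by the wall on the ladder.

Torques about the foot: N_wall · 10 sin 60° = 41.5×9.81×5 cos 60° + 99.7×9.81×4.2 cos 60° → N_wall = 354.69 N.

N_wall ≈ 355 N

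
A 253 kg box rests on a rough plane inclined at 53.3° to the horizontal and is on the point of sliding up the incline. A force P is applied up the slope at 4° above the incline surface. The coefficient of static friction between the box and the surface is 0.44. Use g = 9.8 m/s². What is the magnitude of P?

P ≈ 2570 N

On the verge of sliding up the incline, friction equals μN and acts down the slope.
Perpendicular: N + P sin 4° = W cos 53.3° = 1482 N.
Along incline: P cos 4° = W sin 53.3° + μN  with W sin 53.3° = 1988 N.
Solving the pair for P and N: P = 2567 N, N = 1303 N (and f = μN = 573.2 N).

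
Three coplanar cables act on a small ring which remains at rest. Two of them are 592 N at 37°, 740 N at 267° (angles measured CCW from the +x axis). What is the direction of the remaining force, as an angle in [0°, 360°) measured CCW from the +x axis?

Sum the known components: ΣF_x = 434.1 N, ΣF_y = -382.7 N.
For equilibrium the remaining force must supply (−ΣF_x, −ΣF_y) = (-434.1, 382.7) N.
Magnitude = √((-434.1)² + (382.7)²) = 578.7 N; direction = atan2(382.7, -434.1) = 138.6°.

θ ≈ 139°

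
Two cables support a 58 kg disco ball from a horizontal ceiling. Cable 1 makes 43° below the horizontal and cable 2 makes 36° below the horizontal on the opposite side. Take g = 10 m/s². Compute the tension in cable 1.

T_1 ≈ 478 N

Weight W = 58 × 10 = 580 N acts straight down.
Horizontal: T_1 cos 43° = T_2 cos 36°  →  T_2 = 0.904 T_1.
Vertical: T_1 sin 43° + T_2 sin 36° = 580.
Substituting the horizontal relation into the vertical equation gives 1.213 T_1 = 580, so T_1 = 478 N.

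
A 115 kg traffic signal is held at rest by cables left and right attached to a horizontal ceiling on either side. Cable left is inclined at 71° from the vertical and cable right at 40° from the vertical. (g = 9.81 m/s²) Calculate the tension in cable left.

Angles from the horizontal: cable left is 90° − 71° = 19°, cable right is 90° − 40° = 50°.
Weight W = 115 × 9.81 = 1128 N acts straight down.
Horizontal: T_left cos 19° = T_right cos 50°  →  T_right = 1.471 T_left.
Vertical: T_left sin 19° + T_right sin 50° = 1128.
Substituting the horizontal relation into the vertical equation gives 1.452 T_left = 1128, so T_left = 776.8 N.

T_left ≈ 777 N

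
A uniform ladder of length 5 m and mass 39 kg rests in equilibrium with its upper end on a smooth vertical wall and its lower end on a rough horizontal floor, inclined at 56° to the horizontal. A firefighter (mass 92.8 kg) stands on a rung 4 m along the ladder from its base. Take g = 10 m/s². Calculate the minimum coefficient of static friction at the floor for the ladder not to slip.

μ_min ≈ 0.480

ΣF_y = 0: N_floor = 39×10 + 92.8×10 = 1318 N.
Torques about the foot: N_wall · 5 sin 56° = 39×10×2.5 cos 56° + 92.8×10×4 cos 56° → N_wall = 632.28 N.
ΣF_x = 0: f_floor = N_wall = 632.28 N.
μ_min = f_floor / N_floor = 632.28 / 1318 = 0.4797.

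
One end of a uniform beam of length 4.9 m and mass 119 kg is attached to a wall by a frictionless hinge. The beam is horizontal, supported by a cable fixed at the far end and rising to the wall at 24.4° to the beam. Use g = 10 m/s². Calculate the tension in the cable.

T ≈ 1440 N

Take torques about the hinge: T sin 24.4° · 4.9 = 119×10×2.45 = 2915.5 N·m.
So T = 2915.5 / (0.4131 × 4.9) = 1440.3 N.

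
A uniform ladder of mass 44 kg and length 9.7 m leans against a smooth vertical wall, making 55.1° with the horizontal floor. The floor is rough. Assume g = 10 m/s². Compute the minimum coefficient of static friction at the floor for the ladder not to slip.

ΣF_y = 0: N_floor = 44×10 = 440 N.
Torques about the foot: N_wall · 9.7 sin 55.1° = 44×10×4.85 cos 55.1° → N_wall = 153.47 N.
ΣF_x = 0: f_floor = N_wall = 153.47 N.
μ_min = f_floor / N_floor = 153.47 / 440 = 0.3488.

μ_min ≈ 0.349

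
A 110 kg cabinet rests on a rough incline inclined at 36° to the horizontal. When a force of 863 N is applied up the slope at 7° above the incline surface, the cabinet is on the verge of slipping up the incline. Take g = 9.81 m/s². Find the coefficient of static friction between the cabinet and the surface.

On the verge of sliding up the incline, friction is at its maximum μN and acts down the slope.
Perpendicular to incline: N = W cos 36° − P sin 7° = 873 − 105.2 = 767.8 N.
Along incline: P cos 7° − μN = W sin 36° → μ = −(W sin 36° − P cos 7°) / N = 0.2895.

μ ≈ 0.289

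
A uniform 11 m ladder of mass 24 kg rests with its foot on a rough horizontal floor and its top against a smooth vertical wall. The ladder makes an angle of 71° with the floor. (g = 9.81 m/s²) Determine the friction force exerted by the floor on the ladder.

f ≈ 40.5 N

Torques about the foot: N_wall · 11 sin 71° = 24×9.81×5.5 cos 71° → N_wall = 40.534 N.
ΣF_x = 0: f_floor = N_wall = 40.534 N.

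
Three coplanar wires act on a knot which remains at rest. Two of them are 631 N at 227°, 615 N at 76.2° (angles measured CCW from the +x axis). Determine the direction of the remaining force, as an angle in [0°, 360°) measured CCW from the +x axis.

θ ≈ 334°

Sum the known components: ΣF_x = -283.6 N, ΣF_y = 135.8 N.
For equilibrium the remaining force must supply (−ΣF_x, −ΣF_y) = (283.6, -135.8) N.
Magnitude = √((283.6)² + (-135.8)²) = 314.5 N; direction = atan2(-135.8, 283.6) = 334.4°.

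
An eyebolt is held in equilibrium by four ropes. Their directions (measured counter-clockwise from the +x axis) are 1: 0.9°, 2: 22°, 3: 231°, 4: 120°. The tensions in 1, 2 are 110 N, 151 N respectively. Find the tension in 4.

T_4 ≈ 169 N

Resolve: ΣF_x = 110 cos 0.9° + 151 cos 22° + T_3 cos 231° + T_4 cos 120° = 0.
        ΣF_y = 110 sin 0.9° + 151 sin 22° + T_3 sin 231° + T_4 sin 120° = 0.
The known terms sum to (250, 58.29) N, so -0.6293 T_3 − 0.5000 T_4 = -250 and -0.7771 T_3 + 0.8660 T_4 = -58.29.
Solving simultaneously: T_3 = 263.1 N, T_4 = 168.8 N.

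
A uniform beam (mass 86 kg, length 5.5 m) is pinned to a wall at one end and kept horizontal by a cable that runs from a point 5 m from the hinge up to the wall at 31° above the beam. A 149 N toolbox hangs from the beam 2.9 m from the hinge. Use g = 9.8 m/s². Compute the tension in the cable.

Take torques about the hinge: T sin 31° · 5 = 86×9.8×2.75 + 149×2.9 = 2749.8 N·m.
So T = 2749.8 / (0.5150 × 5) = 1067.8 N.

T ≈ 1070 N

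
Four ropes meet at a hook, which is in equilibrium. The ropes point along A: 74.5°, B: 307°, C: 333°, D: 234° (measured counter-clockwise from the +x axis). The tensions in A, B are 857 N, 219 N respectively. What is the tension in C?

T_C ≈ 91.8 N

Resolve: ΣF_x = 857 cos 74.5° + 219 cos 307° + T_C cos 333° + T_D cos 234° = 0.
        ΣF_y = 857 sin 74.5° + 219 sin 307° + T_C sin 333° + T_D sin 234° = 0.
The known terms sum to (360.8, 650.9) N, so 0.8910 T_C − 0.5878 T_D = -360.8 and -0.4540 T_C − 0.8090 T_D = -650.9.
Solving simultaneously: T_C = 91.83 N, T_D = 753.1 N.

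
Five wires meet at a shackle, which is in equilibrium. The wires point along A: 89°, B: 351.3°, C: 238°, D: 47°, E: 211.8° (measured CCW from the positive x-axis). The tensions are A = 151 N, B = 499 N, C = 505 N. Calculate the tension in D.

T_D ≈ 1600 N

Resolve: ΣF_x = 151 cos 89° + 499 cos 351.3° + 505 cos 238° + T_D cos 47° + T_E cos 211.8° = 0.
        ΣF_y = 151 sin 89° + 499 sin 351.3° + 505 sin 238° + T_D sin 47° + T_E sin 211.8° = 0.
The known terms sum to (228.3, -352.8) N, so 0.6820 T_D − 0.8499 T_E = -228.3 and 0.7314 T_D − 0.5270 T_E = 352.8.
Solving simultaneously: T_D = 1602 N, T_E = 1554 N.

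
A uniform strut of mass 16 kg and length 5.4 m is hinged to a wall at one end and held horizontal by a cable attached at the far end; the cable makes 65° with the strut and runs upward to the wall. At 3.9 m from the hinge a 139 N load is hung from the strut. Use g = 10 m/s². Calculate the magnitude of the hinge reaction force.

Take torques about the hinge: T sin 65° · 5.4 = 16×10×2.7 + 139×3.9 = 974.1 N·m.
So T = 974.1 / (0.9063 × 5.4) = 199.04 N.
ΣF_x = 0: H_x = T cos 65° = 84.117 N.
ΣF_y = 0: H_y = (16×10 + 139) − T sin 65° = 299 − 180.39 = 118.61 N.
|H| = √(H_x² + H_y²) = √((84.117)² + (118.61)²) = 145.41 N.

|H| ≈ 145 N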